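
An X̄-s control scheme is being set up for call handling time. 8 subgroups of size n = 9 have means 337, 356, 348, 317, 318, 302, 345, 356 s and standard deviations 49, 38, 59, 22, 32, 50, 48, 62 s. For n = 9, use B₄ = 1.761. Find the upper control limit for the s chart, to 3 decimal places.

s̄ = (49 + 38 + 59 + 22 + 32 + 50 + 48 + 62) / 8 = 45.0000
UCL_s = B₄·s̄ = 1.761 × 45.0000 = 79.2450

79.245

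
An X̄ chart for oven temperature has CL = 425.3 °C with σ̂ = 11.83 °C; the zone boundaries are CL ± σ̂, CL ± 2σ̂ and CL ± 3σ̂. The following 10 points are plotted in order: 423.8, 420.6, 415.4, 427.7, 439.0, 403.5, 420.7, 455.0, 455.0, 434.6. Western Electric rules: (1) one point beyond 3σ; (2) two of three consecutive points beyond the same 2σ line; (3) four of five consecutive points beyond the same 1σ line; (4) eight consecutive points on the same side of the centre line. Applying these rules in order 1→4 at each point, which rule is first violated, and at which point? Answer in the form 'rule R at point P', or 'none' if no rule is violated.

Zone of each point (C = within 1σ̂, B = 1σ̂–2σ̂, A = 2σ̂–3σ̂, * = beyond 3σ̂; sign = side of CL): 1:-C, 2:-C, 3:-C, 4:+C, 5:+B, 6:-B, 7:-C, 8:+A, 9:+A, 10:+C
Rule 2 (two of three consecutive points beyond the same 2σ limit) is satisfied at point 9.

rule 2 at point 9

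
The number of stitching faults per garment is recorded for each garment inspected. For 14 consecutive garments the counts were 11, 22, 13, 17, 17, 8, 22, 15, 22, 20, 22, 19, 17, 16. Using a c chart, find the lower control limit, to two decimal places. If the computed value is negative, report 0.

c̄ = (11 + 22 + 13 + 17 + 17 + 8 + 22 + 15 + 22 + 20 + 22 + 19 + 17 + 16) / 14 = 241 / 14 = 17.2143
LCL = c̄ − 3√c̄ = 17.2143 − 3 × 4.1490 = 4.7673

4.77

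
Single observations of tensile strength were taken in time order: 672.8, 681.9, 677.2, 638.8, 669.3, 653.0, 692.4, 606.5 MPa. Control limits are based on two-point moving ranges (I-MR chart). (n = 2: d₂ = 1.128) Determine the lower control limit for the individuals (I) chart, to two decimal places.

X̄ = (672.8 + 681.9 + 677.2 + 638.8 + 669.3 + 653.0 + 692.4 + 606.5) / 8 = 661.4875
Moving ranges: 9.1, 4.7, 38.4, 30.5, 16.3, 39.4, 85.9; M̄R̄ = 224.3000 / 7 = 32.0429
LCL = X̄ − 3·M̄R̄/d₂ = 661.4875 − 3 × 32.0429 / 1.128 = 576.2671

576.27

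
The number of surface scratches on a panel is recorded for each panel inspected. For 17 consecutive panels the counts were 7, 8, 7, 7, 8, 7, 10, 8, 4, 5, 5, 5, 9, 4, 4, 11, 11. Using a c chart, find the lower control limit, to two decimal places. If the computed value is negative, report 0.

c̄ = (7 + 8 + 7 + 7 + 8 + 7 + 10 + 8 + 4 + 5 + 5 + 5 + 9 + 4 + 4 + 11 + 11) / 17 = 120 / 17 = 7.0588
LCL = c̄ − 3√c̄ = 7.0588 − 3 × 2.6568 = -0.9117 → 0 (cannot be negative)

0.00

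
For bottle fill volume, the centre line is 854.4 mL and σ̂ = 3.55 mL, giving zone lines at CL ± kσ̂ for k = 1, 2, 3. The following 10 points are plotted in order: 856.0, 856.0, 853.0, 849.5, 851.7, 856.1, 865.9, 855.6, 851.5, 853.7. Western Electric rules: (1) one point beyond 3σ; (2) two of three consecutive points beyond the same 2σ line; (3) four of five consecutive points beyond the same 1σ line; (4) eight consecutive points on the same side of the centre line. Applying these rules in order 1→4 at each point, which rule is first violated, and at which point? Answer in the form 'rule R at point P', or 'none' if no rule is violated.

rule 1 at point 7

Zone of each point (C = within 1σ̂, B = 1σ̂–2σ̂, A = 2σ̂–3σ̂, * = beyond 3σ̂; sign = side of CL): 1:+C, 2:+C, 3:-C, 4:-B, 5:-C, 6:+C, 7:+*, 8:+C, 9:-C, 10:-C
Rule 1 (one point beyond the 3σ limits) is satisfied at point 7.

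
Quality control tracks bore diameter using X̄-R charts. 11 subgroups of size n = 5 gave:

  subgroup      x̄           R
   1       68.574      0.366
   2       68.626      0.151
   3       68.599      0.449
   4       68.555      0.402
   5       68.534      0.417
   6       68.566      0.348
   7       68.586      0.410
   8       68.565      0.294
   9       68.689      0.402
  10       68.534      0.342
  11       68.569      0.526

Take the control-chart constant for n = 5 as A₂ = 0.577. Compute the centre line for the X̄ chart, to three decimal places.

X̄̄ = (68.574 + 68.626 + 68.599 + 68.555 + 68.534 + 68.566 + 68.586 + 68.565 + 68.689 + 68.534 + 68.569) / 11 = 754.3970 / 11 = 68.5815
CL = X̄̄ = 68.5815

68.582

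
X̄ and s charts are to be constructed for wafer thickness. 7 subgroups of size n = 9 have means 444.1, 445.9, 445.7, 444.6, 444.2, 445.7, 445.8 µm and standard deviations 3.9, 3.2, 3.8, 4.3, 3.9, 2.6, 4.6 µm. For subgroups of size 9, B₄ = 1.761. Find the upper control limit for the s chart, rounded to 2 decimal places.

s̄ = (3.9 + 3.2 + 3.8 + 4.3 + 3.9 + 2.6 + 4.6) / 7 = 3.7571
UCL_s = B₄·s̄ = 1.761 × 3.7571 = 6.6163

6.62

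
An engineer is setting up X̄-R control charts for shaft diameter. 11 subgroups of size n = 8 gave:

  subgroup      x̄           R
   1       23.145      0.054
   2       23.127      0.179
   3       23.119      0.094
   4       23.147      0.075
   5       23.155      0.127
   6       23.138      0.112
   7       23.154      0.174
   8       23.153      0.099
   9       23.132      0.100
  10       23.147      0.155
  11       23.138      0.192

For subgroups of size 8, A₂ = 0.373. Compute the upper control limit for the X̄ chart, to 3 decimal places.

23.188

X̄̄ = (23.145 + 23.127 + 23.119 + 23.147 + 23.155 + 23.138 + 23.154 + 23.153 + 23.132 + 23.147 + 23.138) / 11 = 254.5550 / 11 = 23.1414
R̄ = (0.054 + 0.179 + 0.094 + 0.075 + 0.127 + 0.112 + 0.174 + 0.099 + 0.100 + 0.155 + 0.192) / 11 = 1.3610 / 11 = 0.1237
UCL = X̄̄ + A₂·R̄ = 23.1414 + 0.373 × 0.1237 = 23.1875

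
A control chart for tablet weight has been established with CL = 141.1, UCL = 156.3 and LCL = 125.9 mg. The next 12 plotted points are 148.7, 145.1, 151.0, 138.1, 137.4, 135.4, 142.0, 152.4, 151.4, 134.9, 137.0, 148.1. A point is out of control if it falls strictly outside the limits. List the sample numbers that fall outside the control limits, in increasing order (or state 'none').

All 12 points lie within [125.9, 156.3].

none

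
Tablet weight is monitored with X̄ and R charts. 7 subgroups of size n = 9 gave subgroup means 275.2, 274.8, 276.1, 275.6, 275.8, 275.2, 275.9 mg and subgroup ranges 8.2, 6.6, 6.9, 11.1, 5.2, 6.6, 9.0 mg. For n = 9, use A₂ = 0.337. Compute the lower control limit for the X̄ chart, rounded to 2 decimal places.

X̄̄ = (275.2 + 274.8 + 276.1 + 275.6 + 275.8 + 275.2 + 275.9) / 7 = 1928.6000 / 7 = 275.5143
R̄ = (8.2 + 6.6 + 6.9 + 11.1 + 5.2 + 6.6 + 9.0) / 7 = 53.6000 / 7 = 7.6571
LCL = X̄̄ − A₂·R̄ = 275.5143 − 0.337 × 7.6571 = 272.9338

272.93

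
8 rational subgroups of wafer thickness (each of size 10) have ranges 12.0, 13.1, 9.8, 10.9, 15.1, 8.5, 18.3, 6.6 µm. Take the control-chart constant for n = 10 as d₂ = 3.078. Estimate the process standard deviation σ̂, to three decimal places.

3.830

R̄ = (12.0 + 13.1 + 9.8 + 10.9 + 15.1 + 8.5 + 18.3 + 6.6) / 8 = 11.7875
σ̂ = R̄ / d₂ = 11.7875 / 3.078 = 3.8296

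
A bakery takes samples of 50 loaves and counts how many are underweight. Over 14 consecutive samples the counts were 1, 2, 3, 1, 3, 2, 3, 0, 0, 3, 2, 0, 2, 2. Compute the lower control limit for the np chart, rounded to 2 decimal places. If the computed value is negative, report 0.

p̄ = Σdᵢ / (k·n) = 24 / (14 × 50) = 0.03429
LCL = np̄ − 3·√(np̄(1−p̄)) = 1.7143 − 3 × 1.2867 = -2.1457 → 0 (negative, so LCL = 0)

0.00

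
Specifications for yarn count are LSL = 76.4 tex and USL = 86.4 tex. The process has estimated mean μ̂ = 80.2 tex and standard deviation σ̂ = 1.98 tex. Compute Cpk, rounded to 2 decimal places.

Cpu = (USL − μ̂) / (3σ̂) = (86.4 − 80.2) / (3 × 1.98) = 1.0438; Cpl = (μ̂ − LSL) / (3σ̂) = (80.2 − 76.4) / (3 × 1.98) = 0.6397; Cpk = min(Cpu, Cpl) = 0.6397

0.64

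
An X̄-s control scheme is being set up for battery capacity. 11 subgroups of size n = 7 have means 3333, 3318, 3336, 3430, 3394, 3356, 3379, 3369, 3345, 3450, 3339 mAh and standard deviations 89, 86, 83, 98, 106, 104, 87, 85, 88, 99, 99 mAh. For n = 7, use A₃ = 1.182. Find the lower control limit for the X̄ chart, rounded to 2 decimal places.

3258.06

X̄̄ = (3333 + 3318 + 3336 + 3430 + 3394 + 3356 + 3379 + 3369 + 3345 + 3450 + 3339) / 11 = 3368.0909
s̄ = (89 + 86 + 83 + 98 + 106 + 104 + 87 + 85 + 88 + 99 + 99) / 11 = 93.0909
LCL = X̄̄ − A₃·s̄ = 3368.0909 − 1.182 × 93.0909 = 3258.0575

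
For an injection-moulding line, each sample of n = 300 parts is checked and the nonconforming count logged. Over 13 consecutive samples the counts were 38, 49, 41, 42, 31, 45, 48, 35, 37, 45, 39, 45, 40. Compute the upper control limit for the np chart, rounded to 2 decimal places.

59.03

p̄ = Σdᵢ / (k·n) = 535 / (13 × 300) = 0.13718
UCL = np̄ + 3·√(np̄(1−p̄)) = 41.1538 + 3 × √(41.1538×0.86282) = 41.1538 + 3 × 5.9589 = 59.0305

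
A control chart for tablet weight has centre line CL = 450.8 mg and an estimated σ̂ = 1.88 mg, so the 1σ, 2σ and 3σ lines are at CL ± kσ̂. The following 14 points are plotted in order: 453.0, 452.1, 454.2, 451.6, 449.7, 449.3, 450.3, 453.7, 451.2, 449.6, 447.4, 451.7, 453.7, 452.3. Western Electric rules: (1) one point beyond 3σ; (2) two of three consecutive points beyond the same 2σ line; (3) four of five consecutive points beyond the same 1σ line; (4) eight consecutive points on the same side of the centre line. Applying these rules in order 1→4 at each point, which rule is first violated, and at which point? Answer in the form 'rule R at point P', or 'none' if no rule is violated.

Zone of each point (C = within 1σ̂, B = 1σ̂–2σ̂, A = 2σ̂–3σ̂, * = beyond 3σ̂; sign = side of CL): 1:+B, 2:+C, 3:+B, 4:+C, 5:-C, 6:-C, 7:-C, 8:+B, 9:+C, 10:-C, 11:-B, 12:+C, 13:+B, 14:+C
No rule fires across all 14 points.

none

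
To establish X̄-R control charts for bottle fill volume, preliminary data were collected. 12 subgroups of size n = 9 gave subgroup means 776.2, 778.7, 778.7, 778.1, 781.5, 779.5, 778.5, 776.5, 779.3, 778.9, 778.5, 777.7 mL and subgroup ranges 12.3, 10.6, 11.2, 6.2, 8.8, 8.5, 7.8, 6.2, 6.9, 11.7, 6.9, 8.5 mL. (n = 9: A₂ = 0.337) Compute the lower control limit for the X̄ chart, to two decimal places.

X̄̄ = (776.2 + 778.7 + 778.7 + 778.1 + 781.5 + 779.5 + 778.5 + 776.5 + 779.3 + 778.9 + 778.5 + 777.7) / 12 = 9342.1000 / 12 = 778.5083
R̄ = (12.3 + 10.6 + 11.2 + 6.2 + 8.8 + 8.5 + 7.8 + 6.2 + 6.9 + 11.7 + 6.9 + 8.5) / 12 = 105.6000 / 12 = 8.8000
LCL = X̄̄ − A₂·R̄ = 778.5083 − 0.337 × 8.8000 = 775.5427

775.54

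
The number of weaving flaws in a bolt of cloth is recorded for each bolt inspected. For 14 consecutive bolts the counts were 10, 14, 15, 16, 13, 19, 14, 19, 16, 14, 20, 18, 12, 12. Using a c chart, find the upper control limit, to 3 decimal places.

c̄ = (10 + 14 + 15 + 16 + 13 + 19 + 14 + 19 + 16 + 14 + 20 + 18 + 12 + 12) / 14 = 212 / 14 = 15.1429
UCL = c̄ + 3√c̄ = 15.1429 + 3 × √15.1429 = 15.1429 + 3 × 3.8914 = 26.8170

26.817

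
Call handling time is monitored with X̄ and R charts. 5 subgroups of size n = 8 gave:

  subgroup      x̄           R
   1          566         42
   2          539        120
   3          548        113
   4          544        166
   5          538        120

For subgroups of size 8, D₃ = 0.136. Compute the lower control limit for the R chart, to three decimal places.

R̄ = (42 + 120 + 113 + 166 + 120) / 5 = 561.0000 / 5 = 112.2000
LCL_R = D₃·R̄ = 0.136 × 112.2000 = 15.2592

15.259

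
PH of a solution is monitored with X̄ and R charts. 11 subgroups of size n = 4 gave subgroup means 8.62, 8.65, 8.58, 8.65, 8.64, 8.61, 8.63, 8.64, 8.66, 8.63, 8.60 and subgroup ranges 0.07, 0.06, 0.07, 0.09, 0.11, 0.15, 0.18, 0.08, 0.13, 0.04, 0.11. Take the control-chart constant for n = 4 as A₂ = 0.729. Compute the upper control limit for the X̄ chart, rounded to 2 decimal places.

X̄̄ = (8.62 + 8.65 + 8.58 + 8.65 + 8.64 + 8.61 + 8.63 + 8.64 + 8.66 + 8.63 + 8.60) / 11 = 94.9100 / 11 = 8.6282
R̄ = (0.07 + 0.06 + 0.07 + 0.09 + 0.11 + 0.15 + 0.18 + 0.08 + 0.13 + 0.04 + 0.11) / 11 = 1.0900 / 11 = 0.0991
UCL = X̄̄ + A₂·R̄ = 8.6282 + 0.729 × 0.0991 = 8.7004

8.70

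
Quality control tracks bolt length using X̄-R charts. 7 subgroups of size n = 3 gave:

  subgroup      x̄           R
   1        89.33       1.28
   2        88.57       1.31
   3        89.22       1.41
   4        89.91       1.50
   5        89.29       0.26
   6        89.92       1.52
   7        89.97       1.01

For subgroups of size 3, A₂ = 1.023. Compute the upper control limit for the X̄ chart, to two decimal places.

X̄̄ = (89.33 + 88.57 + 89.22 + 89.91 + 89.29 + 89.92 + 89.97) / 7 = 626.2100 / 7 = 89.4586
R̄ = (1.28 + 1.31 + 1.41 + 1.50 + 0.26 + 1.52 + 1.01) / 7 = 8.2900 / 7 = 1.1843
UCL = X̄̄ + A₂·R̄ = 89.4586 + 1.023 × 1.1843 = 90.6701

90.67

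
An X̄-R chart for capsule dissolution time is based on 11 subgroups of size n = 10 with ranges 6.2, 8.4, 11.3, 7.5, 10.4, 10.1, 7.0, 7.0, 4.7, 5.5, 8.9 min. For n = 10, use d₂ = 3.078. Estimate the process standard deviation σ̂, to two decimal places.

2.57

R̄ = (6.2 + 8.4 + 11.3 + 7.5 + 10.4 + 10.1 + 7.0 + 7.0 + 4.7 + 5.5 + 8.9) / 11 = 7.9091
σ̂ = R̄ / d₂ = 7.9091 / 3.078 = 2.5696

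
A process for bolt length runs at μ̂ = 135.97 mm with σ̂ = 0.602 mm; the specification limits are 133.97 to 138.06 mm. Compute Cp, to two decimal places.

Cp = (USL − LSL) / (6σ̂) = (138.06 − 133.97) / (6 × 0.602) = 4.0900 / 3.6120 = 1.1323

1.13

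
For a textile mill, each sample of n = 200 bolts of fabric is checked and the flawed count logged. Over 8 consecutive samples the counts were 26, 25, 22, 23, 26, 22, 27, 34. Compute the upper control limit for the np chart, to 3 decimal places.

39.805

p̄ = Σdᵢ / (k·n) = 205 / (8 × 200) = 0.12812
UCL = np̄ + 3·√(np̄(1−p̄)) = 25.6250 + 3 × √(25.6250×0.87187) = 25.6250 + 3 × 4.7267 = 39.8051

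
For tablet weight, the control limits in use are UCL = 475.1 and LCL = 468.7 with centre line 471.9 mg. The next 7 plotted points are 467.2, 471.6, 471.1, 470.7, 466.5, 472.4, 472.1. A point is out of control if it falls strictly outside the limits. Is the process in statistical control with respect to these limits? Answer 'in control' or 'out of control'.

Compare each point to [468.7, 475.1]: sample 1 = 467.2 < LCL; sample 5 = 466.5 < LCL.

out of control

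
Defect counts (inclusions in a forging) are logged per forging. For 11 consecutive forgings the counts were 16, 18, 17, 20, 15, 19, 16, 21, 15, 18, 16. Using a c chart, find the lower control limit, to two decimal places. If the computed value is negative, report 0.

4.86

c̄ = (16 + 18 + 17 + 20 + 15 + 19 + 16 + 21 + 15 + 18 + 16) / 11 = 191 / 11 = 17.3636
LCL = c̄ − 3√c̄ = 17.3636 − 3 × 4.1670 = 4.8627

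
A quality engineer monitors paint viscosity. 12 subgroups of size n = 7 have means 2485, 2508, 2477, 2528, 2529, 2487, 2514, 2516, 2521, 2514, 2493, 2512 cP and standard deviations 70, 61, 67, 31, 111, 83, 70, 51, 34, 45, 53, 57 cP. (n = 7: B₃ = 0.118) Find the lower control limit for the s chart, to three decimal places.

7.208

s̄ = (70 + 61 + 67 + 31 + 111 + 83 + 70 + 51 + 34 + 45 + 53 + 57) / 12 = 61.0833
LCL_s = B₃·s̄ = 0.118 × 61.0833 = 7.2078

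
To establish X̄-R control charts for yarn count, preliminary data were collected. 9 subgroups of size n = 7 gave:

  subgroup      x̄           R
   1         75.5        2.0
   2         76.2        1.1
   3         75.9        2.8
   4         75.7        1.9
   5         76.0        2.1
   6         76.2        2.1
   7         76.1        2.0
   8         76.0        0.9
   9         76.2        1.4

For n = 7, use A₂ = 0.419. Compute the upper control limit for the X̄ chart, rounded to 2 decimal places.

X̄̄ = (75.5 + 76.2 + 75.9 + 75.7 + 76.0 + 76.2 + 76.1 + 76.0 + 76.2) / 9 = 683.8000 / 9 = 75.9778
R̄ = (2.0 + 1.1 + 2.8 + 1.9 + 2.1 + 2.1 + 2.0 + 0.9 + 1.4) / 9 = 16.3000 / 9 = 1.8111
UCL = X̄̄ + A₂·R̄ = 75.9778 + 0.419 × 1.8111 = 76.7366

76.74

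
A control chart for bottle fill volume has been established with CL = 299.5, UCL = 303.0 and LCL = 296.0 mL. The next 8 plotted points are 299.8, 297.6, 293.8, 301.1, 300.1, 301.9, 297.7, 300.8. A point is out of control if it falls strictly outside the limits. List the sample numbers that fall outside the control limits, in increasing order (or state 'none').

3

Compare each point to [296.0, 303.0]: sample 3 = 293.8 < LCL.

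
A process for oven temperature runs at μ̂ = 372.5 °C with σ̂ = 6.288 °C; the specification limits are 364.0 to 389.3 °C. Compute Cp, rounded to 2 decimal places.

Cp = (USL − LSL) / (6σ̂) = (389.3 − 364.0) / (6 × 6.288) = 25.3000 / 37.7280 = 0.6706

0.67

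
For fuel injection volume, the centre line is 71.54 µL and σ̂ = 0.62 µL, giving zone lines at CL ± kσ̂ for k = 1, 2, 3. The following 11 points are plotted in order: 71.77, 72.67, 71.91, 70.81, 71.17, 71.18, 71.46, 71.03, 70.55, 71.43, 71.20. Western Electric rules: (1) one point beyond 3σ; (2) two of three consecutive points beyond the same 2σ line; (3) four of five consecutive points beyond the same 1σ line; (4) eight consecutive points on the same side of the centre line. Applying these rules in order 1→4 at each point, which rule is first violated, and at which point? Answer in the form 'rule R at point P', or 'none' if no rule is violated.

Zone of each point (C = within 1σ̂, B = 1σ̂–2σ̂, A = 2σ̂–3σ̂, * = beyond 3σ̂; sign = side of CL): 1:+C, 2:+B, 3:+C, 4:-B, 5:-C, 6:-C, 7:-C, 8:-C, 9:-B, 10:-C, 11:-C
Rule 4 (eight consecutive points on the same side of the centre line) is satisfied at point 11.

rule 4 at point 11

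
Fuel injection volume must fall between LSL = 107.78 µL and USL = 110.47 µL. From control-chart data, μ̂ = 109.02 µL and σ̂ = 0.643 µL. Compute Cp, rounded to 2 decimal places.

Cp = (USL − LSL) / (6σ̂) = (110.47 − 107.78) / (6 × 0.643) = 2.6900 / 3.8580 = 0.6973

0.70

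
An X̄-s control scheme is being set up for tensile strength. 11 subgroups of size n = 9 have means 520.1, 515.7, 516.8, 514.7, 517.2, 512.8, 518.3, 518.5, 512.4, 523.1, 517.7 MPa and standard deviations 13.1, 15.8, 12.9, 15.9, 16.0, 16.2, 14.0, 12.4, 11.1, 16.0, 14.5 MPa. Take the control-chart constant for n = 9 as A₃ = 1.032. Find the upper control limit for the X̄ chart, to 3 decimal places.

X̄̄ = (520.1 + 515.7 + 516.8 + 514.7 + 517.2 + 512.8 + 518.3 + 518.5 + 512.4 + 523.1 + 517.7) / 11 = 517.0273
s̄ = (13.1 + 15.8 + 12.9 + 15.9 + 16.0 + 16.2 + 14.0 + 12.4 + 11.1 + 16.0 + 14.5) / 11 = 14.3545
UCL = X̄̄ + A₃·s̄ = 517.0273 + 1.032 × 14.3545 = 531.8412

531.841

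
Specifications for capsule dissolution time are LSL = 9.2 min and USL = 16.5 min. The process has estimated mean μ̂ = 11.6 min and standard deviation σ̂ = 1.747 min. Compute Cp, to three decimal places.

Cp = (USL − LSL) / (6σ̂) = (16.5 − 9.2) / (6 × 1.747) = 7.3000 / 10.4820 = 0.6964

0.696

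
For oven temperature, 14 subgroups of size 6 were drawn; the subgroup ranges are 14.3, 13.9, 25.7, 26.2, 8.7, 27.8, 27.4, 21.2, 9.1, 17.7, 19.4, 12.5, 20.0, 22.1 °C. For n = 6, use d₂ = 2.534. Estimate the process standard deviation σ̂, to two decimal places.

R̄ = (14.3 + 13.9 + 25.7 + 26.2 + 8.7 + 27.8 + 27.4 + 21.2 + 9.1 + 17.7 + 19.4 + 12.5 + 20.0 + 22.1) / 14 = 19.0000
σ̂ = R̄ / d₂ = 19.0000 / 2.534 = 7.4980

7.50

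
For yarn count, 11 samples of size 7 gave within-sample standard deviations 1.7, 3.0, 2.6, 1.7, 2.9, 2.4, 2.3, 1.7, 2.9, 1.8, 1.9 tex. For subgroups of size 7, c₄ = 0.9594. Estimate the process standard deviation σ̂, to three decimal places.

s̄ = (1.7 + 3.0 + 2.6 + 1.7 + 2.9 + 2.4 + 2.3 + 1.7 + 2.9 + 1.8 + 1.9) / 11 = 2.2636
σ̂ = s̄ / c₄ = 2.2636 / 0.9594 = 2.3594

2.359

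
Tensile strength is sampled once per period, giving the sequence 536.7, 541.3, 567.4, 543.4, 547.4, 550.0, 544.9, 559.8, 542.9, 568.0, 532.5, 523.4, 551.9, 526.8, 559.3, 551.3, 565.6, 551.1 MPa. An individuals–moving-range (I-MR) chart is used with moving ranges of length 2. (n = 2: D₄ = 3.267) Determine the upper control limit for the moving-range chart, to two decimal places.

Moving ranges: 4.6, 26.1, 24.0, 4.0, 2.6, 5.1, 14.9, 16.9, 25.1, 35.5, 9.1, 28.5, 25.1, 32.5, 8.0, 14.3, 14.5; M̄R̄ = 290.8000 / 17 = 17.1059
UCL_MR = D₄·M̄R̄ = 3.267 × 17.1059 = 55.8849

55.88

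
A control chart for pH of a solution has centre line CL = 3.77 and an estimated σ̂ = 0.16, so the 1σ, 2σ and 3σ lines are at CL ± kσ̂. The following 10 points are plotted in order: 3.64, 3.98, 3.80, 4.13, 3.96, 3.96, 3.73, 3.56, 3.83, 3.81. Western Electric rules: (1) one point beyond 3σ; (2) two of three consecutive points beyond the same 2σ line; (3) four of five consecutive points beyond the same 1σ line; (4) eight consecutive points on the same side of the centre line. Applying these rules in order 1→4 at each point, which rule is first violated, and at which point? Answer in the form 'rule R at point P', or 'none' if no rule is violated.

Zone of each point (C = within 1σ̂, B = 1σ̂–2σ̂, A = 2σ̂–3σ̂, * = beyond 3σ̂; sign = side of CL): 1:-C, 2:+B, 3:+C, 4:+A, 5:+B, 6:+B, 7:-C, 8:-B, 9:+C, 10:+C
Rule 3 (four of five consecutive points beyond the same 1σ limit) is satisfied at point 6.

rule 3 at point 6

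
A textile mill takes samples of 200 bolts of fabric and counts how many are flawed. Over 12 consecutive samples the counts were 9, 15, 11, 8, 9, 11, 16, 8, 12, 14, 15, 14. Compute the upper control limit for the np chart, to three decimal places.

21.843

p̄ = Σdᵢ / (k·n) = 142 / (12 × 200) = 0.05917
UCL = np̄ + 3·√(np̄(1−p̄)) = 11.8333 + 3 × √(11.8333×0.94083) = 11.8333 + 3 × 3.3366 = 21.8433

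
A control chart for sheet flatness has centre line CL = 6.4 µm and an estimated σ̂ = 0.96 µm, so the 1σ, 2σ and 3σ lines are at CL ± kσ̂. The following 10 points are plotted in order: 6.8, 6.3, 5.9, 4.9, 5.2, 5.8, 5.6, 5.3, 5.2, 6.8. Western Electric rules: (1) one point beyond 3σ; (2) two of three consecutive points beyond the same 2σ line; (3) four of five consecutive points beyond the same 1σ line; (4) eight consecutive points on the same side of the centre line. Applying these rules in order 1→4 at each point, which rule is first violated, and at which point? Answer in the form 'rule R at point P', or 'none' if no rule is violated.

Zone of each point (C = within 1σ̂, B = 1σ̂–2σ̂, A = 2σ̂–3σ̂, * = beyond 3σ̂; sign = side of CL): 1:+C, 2:-C, 3:-C, 4:-B, 5:-B, 6:-C, 7:-C, 8:-B, 9:-B, 10:+C
Rule 4 (eight consecutive points on the same side of the centre line) is satisfied at point 9.

rule 4 at point 9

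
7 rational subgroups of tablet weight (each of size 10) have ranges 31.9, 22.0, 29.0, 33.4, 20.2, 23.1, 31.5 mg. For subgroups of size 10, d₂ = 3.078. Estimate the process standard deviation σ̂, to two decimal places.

8.87

R̄ = (31.9 + 22.0 + 29.0 + 33.4 + 20.2 + 23.1 + 31.5) / 7 = 27.3000
σ̂ = R̄ / d₂ = 27.3000 / 3.078 = 8.8694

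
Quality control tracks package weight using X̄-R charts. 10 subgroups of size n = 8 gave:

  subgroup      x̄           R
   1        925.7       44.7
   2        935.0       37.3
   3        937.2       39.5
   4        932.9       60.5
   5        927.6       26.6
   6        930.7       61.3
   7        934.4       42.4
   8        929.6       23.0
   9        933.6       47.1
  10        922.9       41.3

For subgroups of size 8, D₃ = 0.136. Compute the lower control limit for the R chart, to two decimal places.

R̄ = (44.7 + 37.3 + 39.5 + 60.5 + 26.6 + 61.3 + 42.4 + 23.0 + 47.1 + 41.3) / 10 = 423.7000 / 10 = 42.3700
LCL_R = D₃·R̄ = 0.136 × 42.3700 = 5.7623

5.76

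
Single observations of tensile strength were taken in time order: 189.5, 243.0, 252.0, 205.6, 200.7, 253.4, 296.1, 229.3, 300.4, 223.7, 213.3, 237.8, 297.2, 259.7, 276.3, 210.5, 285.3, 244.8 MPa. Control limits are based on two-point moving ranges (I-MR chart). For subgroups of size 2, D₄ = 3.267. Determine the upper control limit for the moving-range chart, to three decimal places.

Moving ranges: 53.5, 9.0, 46.4, 4.9, 52.7, 42.7, 66.8, 71.1, 76.7, 10.4, 24.5, 59.4, 37.5, 16.6, 65.8, 74.8, 40.5; M̄R̄ = 753.3000 / 17 = 44.3118
UCL_MR = D₄·M̄R̄ = 3.267 × 44.3118 = 144.7665

144.767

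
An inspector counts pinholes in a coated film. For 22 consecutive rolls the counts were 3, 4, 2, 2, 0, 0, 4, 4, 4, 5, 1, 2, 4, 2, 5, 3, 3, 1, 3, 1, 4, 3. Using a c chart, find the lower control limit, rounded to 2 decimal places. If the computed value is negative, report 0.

0.00

c̄ = (3 + 4 + 2 + 2 + 0 + 0 + 4 + 4 + 4 + 5 + 1 + 2 + 4 + 2 + 5 + 3 + 3 + 1 + 3 + 1 + 4 + 3) / 22 = 60 / 22 = 2.7273
LCL = c̄ − 3√c̄ = 2.7273 − 3 × 1.6514 = -2.2271 → 0 (cannot be negative)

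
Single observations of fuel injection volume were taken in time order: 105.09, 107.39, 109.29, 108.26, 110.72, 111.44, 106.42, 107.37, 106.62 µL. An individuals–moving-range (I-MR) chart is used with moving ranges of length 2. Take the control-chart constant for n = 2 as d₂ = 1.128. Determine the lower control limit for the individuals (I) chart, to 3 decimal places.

X̄ = (105.09 + 107.39 + 109.29 + 108.26 + 110.72 + 111.44 + 106.42 + 107.37 + 106.62) / 9 = 108.0667
Moving ranges: 2.30, 1.90, 1.03, 2.46, 0.72, 5.02, 0.95, 0.75; M̄R̄ = 15.1300 / 8 = 1.8912
LCL = X̄ − 3·M̄R̄/d₂ = 108.0667 − 3 × 1.8912 / 1.128 = 103.0367

103.037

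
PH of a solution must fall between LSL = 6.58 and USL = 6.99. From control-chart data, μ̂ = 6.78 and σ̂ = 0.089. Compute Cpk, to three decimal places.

0.749

Cpu = (USL − μ̂) / (3σ̂) = (6.99 − 6.78) / (3 × 0.089) = 0.7865; Cpl = (μ̂ − LSL) / (3σ̂) = (6.78 − 6.58) / (3 × 0.089) = 0.7491; Cpk = min(Cpu, Cpl) = 0.7491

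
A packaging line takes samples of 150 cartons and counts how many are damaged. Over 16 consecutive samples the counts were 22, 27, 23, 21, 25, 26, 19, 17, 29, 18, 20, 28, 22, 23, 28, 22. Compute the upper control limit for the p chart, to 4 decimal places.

0.2426

p̄ = Σdᵢ / (k·n) = 370 / (16 × 150) = 0.15417
UCL = p̄ + 3·√(p̄(1−p̄)/n) = 0.15417 + 3 × √(0.15417×0.84583/150) = 0.15417 + 3 × 0.02948 = 0.24262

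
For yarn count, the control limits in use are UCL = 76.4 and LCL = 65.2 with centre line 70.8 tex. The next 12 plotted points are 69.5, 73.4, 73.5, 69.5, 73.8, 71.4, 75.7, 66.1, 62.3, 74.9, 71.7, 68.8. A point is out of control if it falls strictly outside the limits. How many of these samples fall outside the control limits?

Compare each point to [65.2, 76.4]: sample 9 = 62.3 < LCL.

1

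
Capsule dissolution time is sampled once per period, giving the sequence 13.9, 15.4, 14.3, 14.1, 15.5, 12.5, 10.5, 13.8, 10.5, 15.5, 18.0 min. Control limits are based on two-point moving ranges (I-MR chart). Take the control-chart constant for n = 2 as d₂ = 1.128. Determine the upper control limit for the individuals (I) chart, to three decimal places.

20.197

X̄ = (13.9 + 15.4 + 14.3 + 14.1 + 15.5 + 12.5 + 10.5 + 13.8 + 10.5 + 15.5 + 18.0) / 11 = 14.0000
Moving ranges: 1.5, 1.1, 0.2, 1.4, 3.0, 2.0, 3.3, 3.3, 5.0, 2.5; M̄R̄ = 23.3000 / 10 = 2.3300
UCL = X̄ + 3·M̄R̄/d₂ = 14.0000 + 3 × 2.3300 / 1.128 = 20.1968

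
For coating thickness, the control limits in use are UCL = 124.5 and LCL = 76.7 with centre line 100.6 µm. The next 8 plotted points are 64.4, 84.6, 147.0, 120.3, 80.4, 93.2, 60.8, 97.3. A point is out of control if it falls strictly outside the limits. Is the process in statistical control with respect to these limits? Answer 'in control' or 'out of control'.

Compare each point to [76.7, 124.5]: sample 1 = 64.4 < LCL; sample 3 = 147.0 > UCL; sample 7 = 60.8 < LCL.

out of control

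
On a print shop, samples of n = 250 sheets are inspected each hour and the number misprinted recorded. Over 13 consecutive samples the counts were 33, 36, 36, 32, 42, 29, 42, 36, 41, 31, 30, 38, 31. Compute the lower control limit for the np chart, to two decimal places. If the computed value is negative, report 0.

p̄ = Σdᵢ / (k·n) = 457 / (13 × 250) = 0.14062
LCL = np̄ − 3·√(np̄(1−p̄)) = 35.1538 − 3 × 5.4964 = 18.6646

18.66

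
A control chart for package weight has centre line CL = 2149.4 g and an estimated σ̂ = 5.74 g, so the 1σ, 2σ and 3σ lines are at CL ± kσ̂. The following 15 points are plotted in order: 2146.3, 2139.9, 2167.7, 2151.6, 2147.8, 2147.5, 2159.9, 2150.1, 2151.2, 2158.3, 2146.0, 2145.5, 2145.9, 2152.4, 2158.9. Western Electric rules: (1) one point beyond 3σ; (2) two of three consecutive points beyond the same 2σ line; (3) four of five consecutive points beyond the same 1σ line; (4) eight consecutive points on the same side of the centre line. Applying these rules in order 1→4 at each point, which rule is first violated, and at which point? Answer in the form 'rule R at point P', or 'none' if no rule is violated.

Zone of each point (C = within 1σ̂, B = 1σ̂–2σ̂, A = 2σ̂–3σ̂, * = beyond 3σ̂; sign = side of CL): 1:-C, 2:-B, 3:+*, 4:+C, 5:-C, 6:-C, 7:+B, 8:+C, 9:+C, 10:+B, 11:-C, 12:-C, 13:-C, 14:+C, 15:+B
Rule 1 (one point beyond the 3σ limits) is satisfied at point 3.

rule 1 at point 3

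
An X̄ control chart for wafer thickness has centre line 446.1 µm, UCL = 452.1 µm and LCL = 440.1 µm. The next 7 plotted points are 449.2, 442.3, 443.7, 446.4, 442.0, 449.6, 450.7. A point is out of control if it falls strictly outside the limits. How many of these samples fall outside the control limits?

All 7 points lie within [440.1, 452.1].

0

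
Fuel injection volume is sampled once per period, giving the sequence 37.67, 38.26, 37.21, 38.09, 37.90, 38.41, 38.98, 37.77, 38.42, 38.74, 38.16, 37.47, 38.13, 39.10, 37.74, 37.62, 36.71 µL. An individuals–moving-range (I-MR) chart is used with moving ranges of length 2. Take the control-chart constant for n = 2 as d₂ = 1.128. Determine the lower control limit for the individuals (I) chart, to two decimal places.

36.15

X̄ = (37.67 + 38.26 + 37.21 + 38.09 + 37.90 + 38.41 + 38.98 + 37.77 + 38.42 + 38.74 + 38.16 + 37.47 + 38.13 + 39.10 + 37.74 + 37.62 + 36.71) / 17 = 38.0224
Moving ranges: 0.59, 1.05, 0.88, 0.19, 0.51, 0.57, 1.21, 0.65, 0.32, 0.58, 0.69, 0.66, 0.97, 1.36, 0.12, 0.91; M̄R̄ = 11.2600 / 16 = 0.7037
LCL = X̄ − 3·M̄R̄/d₂ = 38.0224 − 3 × 0.7037 / 1.128 = 36.1507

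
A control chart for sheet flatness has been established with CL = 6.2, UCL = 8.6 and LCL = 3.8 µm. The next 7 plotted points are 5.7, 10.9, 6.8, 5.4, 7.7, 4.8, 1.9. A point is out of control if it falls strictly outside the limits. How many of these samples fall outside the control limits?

Compare each point to [3.8, 8.6]: sample 2 = 10.9 > UCL; sample 7 = 1.9 < LCL.

2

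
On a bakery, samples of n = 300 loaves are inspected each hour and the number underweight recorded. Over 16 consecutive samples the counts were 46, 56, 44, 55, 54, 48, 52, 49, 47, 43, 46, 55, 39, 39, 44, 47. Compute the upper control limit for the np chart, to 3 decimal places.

p̄ = Σdᵢ / (k·n) = 764 / (16 × 300) = 0.15917
UCL = np̄ + 3·√(np̄(1−p̄)) = 47.7500 + 3 × √(47.7500×0.84083) = 47.7500 + 3 × 6.3364 = 66.7592

66.759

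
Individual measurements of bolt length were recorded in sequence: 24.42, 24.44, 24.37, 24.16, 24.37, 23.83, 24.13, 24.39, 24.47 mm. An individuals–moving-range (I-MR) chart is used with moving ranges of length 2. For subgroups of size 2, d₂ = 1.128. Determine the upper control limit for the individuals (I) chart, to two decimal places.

24.85

X̄ = (24.42 + 24.44 + 24.37 + 24.16 + 24.37 + 23.83 + 24.13 + 24.39 + 24.47) / 9 = 24.2867
Moving ranges: 0.02, 0.07, 0.21, 0.21, 0.54, 0.30, 0.26, 0.08; M̄R̄ = 1.6900 / 8 = 0.2112
UCL = X̄ + 3·M̄R̄/d₂ = 24.2867 + 3 × 0.2112 / 1.128 = 24.8485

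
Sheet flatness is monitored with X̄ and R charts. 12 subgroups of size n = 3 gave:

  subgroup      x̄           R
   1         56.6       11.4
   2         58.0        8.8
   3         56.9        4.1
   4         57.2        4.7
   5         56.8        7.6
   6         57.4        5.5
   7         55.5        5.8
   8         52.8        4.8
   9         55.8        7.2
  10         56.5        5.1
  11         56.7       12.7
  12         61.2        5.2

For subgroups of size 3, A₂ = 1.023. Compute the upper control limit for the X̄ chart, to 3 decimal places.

63.851

X̄̄ = (56.6 + 58.0 + 56.9 + 57.2 + 56.8 + 57.4 + 55.5 + 52.8 + 55.8 + 56.5 + 56.7 + 61.2) / 12 = 681.4000 / 12 = 56.7833
R̄ = (11.4 + 8.8 + 4.1 + 4.7 + 7.6 + 5.5 + 5.8 + 4.8 + 7.2 + 5.1 + 12.7 + 5.2) / 12 = 82.9000 / 12 = 6.9083
UCL = X̄̄ + A₂·R̄ = 56.7833 + 1.023 × 6.9083 = 63.8506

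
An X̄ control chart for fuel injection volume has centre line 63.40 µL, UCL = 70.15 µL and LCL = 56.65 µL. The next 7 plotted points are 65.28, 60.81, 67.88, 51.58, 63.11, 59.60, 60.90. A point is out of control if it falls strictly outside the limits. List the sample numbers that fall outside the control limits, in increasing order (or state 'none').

4

Compare each point to [56.65, 70.15]: sample 4 = 51.58 < LCL.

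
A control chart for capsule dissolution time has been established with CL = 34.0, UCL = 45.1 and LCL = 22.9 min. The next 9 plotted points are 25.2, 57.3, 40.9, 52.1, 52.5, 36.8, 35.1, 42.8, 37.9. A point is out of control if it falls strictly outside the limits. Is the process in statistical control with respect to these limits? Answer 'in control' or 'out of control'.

out of control

Compare each point to [22.9, 45.1]: sample 2 = 57.3 > UCL; sample 4 = 52.1 > UCL; sample 5 = 52.5 > UCL.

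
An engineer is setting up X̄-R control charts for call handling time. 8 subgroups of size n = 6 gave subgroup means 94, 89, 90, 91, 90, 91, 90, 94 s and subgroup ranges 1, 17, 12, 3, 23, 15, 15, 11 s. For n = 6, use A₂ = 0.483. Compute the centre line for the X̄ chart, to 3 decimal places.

X̄̄ = (94 + 89 + 90 + 91 + 90 + 91 + 90 + 94) / 8 = 729.0000 / 8 = 91.1250
CL = X̄̄ = 91.1250

91.125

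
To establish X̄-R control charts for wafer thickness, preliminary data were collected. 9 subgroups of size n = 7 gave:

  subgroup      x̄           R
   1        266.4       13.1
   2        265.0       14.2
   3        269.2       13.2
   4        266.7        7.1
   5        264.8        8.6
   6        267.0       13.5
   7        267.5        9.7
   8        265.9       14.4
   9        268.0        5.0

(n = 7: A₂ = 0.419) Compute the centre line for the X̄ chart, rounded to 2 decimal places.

266.72

X̄̄ = (266.4 + 265.0 + 269.2 + 266.7 + 264.8 + 267.0 + 267.5 + 265.9 + 268.0) / 9 = 2400.5000 / 9 = 266.7222
CL = X̄̄ = 266.7222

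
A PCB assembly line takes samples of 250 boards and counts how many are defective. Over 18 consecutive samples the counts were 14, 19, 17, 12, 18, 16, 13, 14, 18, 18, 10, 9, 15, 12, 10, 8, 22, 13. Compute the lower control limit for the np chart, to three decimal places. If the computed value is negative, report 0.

3.306

p̄ = Σdᵢ / (k·n) = 258 / (18 × 250) = 0.05733
LCL = np̄ − 3·√(np̄(1−p̄)) = 14.3333 − 3 × 3.6758 = 3.3059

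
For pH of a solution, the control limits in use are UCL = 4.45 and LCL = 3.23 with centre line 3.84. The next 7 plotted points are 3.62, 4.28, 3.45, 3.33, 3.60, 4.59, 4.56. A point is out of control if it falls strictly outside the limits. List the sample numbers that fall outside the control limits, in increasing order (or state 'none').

6, 7

Compare each point to [3.23, 4.45]: sample 6 = 4.59 > UCL; sample 7 = 4.56 > UCL.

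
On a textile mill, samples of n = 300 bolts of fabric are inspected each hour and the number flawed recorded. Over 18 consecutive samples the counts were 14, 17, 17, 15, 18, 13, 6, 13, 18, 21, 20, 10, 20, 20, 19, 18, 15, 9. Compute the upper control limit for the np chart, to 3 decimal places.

p̄ = Σdᵢ / (k·n) = 283 / (18 × 300) = 0.05241
UCL = np̄ + 3·√(np̄(1−p̄)) = 15.7222 + 3 × √(15.7222×0.94759) = 15.7222 + 3 × 3.8598 = 27.3017

27.302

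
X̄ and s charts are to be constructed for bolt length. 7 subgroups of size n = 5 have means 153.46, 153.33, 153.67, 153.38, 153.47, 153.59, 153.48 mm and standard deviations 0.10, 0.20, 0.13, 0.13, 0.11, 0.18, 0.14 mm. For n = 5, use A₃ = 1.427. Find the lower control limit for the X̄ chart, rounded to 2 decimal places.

X̄̄ = (153.46 + 153.33 + 153.67 + 153.38 + 153.47 + 153.59 + 153.48) / 7 = 153.4829
s̄ = (0.10 + 0.20 + 0.13 + 0.13 + 0.11 + 0.18 + 0.14) / 7 = 0.1414
LCL = X̄̄ − A₃·s̄ = 153.4829 − 1.427 × 0.1414 = 153.2810

153.28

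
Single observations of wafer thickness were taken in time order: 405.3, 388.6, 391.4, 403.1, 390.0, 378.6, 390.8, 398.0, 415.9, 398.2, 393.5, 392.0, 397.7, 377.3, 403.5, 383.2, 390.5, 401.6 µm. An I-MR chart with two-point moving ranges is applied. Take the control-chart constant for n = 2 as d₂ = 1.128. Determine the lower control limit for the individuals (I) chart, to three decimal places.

361.875

X̄ = (405.3 + 388.6 + 391.4 + 403.1 + 390.0 + 378.6 + 390.8 + 398.0 + 415.9 + 398.2 + 393.5 + 392.0 + 397.7 + 377.3 + 403.5 + 383.2 + 390.5 + 401.6) / 18 = 394.4000
Moving ranges: 16.7, 2.8, 11.7, 13.1, 11.4, 12.2, 7.2, 17.9, 17.7, 4.7, 1.5, 5.7, 20.4, 26.2, 20.3, 7.3, 11.1; M̄R̄ = 207.9000 / 17 = 12.2294
LCL = X̄ − 3·M̄R̄/d₂ = 394.4000 − 3 × 12.2294 / 1.128 = 361.8750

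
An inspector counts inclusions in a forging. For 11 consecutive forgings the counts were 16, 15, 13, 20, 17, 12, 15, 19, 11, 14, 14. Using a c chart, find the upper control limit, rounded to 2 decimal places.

26.75

c̄ = (16 + 15 + 13 + 20 + 17 + 12 + 15 + 19 + 11 + 14 + 14) / 11 = 166 / 11 = 15.0909
UCL = c̄ + 3√c̄ = 15.0909 + 3 × √15.0909 = 15.0909 + 3 × 3.8847 = 26.7450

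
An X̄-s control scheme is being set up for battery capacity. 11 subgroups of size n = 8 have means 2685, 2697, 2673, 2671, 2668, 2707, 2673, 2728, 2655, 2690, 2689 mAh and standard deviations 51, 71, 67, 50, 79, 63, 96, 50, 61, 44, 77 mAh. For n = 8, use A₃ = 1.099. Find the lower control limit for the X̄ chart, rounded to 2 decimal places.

2614.26

X̄̄ = (2685 + 2697 + 2673 + 2671 + 2668 + 2707 + 2673 + 2728 + 2655 + 2690 + 2689) / 11 = 2685.0909
s̄ = (51 + 71 + 67 + 50 + 79 + 63 + 96 + 50 + 61 + 44 + 77) / 11 = 64.4545
LCL = X̄̄ − A₃·s̄ = 2685.0909 − 1.099 × 64.4545 = 2614.2554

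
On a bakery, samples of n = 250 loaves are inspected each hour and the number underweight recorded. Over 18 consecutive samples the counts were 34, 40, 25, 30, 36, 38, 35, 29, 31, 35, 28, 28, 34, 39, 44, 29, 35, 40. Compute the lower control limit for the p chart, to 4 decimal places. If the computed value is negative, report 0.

p̄ = Σdᵢ / (k·n) = 610 / (18 × 250) = 0.13556
LCL = p̄ − 3·√(p̄(1−p̄)/n) = 0.13556 − 3 × 0.02165 = 0.07061

0.0706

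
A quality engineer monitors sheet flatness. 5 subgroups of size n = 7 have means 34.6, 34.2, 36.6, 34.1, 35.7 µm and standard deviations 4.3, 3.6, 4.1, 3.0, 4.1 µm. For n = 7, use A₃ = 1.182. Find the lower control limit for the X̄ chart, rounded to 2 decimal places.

X̄̄ = (34.6 + 34.2 + 36.6 + 34.1 + 35.7) / 5 = 35.0400
s̄ = (4.3 + 3.6 + 4.1 + 3.0 + 4.1) / 5 = 3.8200
LCL = X̄̄ − A₃·s̄ = 35.0400 − 1.182 × 3.8200 = 30.5248

30.52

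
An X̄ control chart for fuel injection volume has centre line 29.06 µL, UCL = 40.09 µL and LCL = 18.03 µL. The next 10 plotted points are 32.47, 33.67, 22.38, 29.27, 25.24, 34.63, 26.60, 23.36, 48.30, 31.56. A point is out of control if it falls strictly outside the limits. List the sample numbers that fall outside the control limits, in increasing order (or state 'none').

9

Compare each point to [18.03, 40.09]: sample 9 = 48.30 > UCL.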